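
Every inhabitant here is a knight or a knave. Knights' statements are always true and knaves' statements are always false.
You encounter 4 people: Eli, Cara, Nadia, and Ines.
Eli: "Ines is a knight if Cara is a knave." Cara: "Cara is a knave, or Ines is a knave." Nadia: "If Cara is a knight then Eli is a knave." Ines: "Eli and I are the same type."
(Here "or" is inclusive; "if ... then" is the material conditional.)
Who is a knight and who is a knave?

Eli is a knight, Cara is a knight, Nadia is a knave, and Ines is a knave.

As a knight, Eli's statement "Ines is a knight if Cara is a knave" should be True; it is.
Cara is a knight; "Cara is a knave, or Ines is a knave" is True, as required.
Nadia is a knave, so "if Cara is a knight then Eli is a knave" must be false — and it is.
Ines (knave): "Eli and I are the same type" — false. ✓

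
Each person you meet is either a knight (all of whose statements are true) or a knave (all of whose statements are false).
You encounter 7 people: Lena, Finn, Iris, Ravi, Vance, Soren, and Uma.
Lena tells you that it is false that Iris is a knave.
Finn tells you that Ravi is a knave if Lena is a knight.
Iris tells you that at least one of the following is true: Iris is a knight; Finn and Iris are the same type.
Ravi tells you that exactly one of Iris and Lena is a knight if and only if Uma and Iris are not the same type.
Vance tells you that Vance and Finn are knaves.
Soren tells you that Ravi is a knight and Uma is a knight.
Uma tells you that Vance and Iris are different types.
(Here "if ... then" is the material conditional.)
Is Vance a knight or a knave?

Vance is a knave.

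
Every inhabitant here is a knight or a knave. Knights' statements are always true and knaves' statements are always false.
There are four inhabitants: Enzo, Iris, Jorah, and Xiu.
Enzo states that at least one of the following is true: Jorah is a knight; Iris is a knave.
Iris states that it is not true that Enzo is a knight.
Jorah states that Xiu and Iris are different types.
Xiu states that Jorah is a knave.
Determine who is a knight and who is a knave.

Suppose Enzo is a knight. Then Enzo's statement "at least one of the following is true: Jorah is a knight; Iris is a knave" would have to be true. Checking the 8 ways to assign the others, none is consistent with every speaker.
(For instance, with Iris=knight, Jorah=knave, Xiu=knight, Enzo's claim "at least one of the following is true: Jorah is a knight; Iris is a knave" comes out false where it would need to be true.)
So Enzo must be a knave, making "at least one of the following is true: Jorah is a knight; Iris is a knave" false. Taking Enzo=knave, Iris=knight, Jorah=knave, Xiu=knight, each remaining statement checks out:
  Iris (knight): "it is not true that Enzo is a knight" — true. ✓
  Jorah (knave): "Xiu and Iris are different types" — false. ✓
  Xiu (knight): "Jorah is a knave" — true. ✓
This is the unique consistent assignment.

Enzo is a knave, Iris is a knight, Jorah is a knave, and Xiu is a knight.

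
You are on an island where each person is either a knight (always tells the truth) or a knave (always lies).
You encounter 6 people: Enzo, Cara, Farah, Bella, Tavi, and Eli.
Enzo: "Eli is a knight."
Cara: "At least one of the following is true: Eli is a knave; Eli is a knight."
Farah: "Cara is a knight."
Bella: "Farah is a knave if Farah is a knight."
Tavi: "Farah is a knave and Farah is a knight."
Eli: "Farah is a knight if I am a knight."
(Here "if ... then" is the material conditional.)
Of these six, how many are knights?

The unique consistent assignment is Enzo=knight, Cara=knight, Farah=knight, Bella=knave, Tavi=knave, Eli=knight.
That has 4 knights.

4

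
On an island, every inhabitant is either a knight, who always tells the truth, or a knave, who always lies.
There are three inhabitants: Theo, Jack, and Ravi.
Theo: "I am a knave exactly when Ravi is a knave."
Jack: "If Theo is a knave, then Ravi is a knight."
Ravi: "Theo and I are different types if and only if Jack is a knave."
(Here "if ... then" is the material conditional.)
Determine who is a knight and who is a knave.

Knights: Theo, Jack, and Ravi. Knaves: none.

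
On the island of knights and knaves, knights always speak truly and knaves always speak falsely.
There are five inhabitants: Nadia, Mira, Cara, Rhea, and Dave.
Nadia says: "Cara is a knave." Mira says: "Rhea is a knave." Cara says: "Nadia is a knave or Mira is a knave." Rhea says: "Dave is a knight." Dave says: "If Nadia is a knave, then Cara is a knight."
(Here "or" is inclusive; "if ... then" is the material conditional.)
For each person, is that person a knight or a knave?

Nadia is a knave, Mira is a knave, Cara is a knight, Rhea is a knight, and Dave is a knight.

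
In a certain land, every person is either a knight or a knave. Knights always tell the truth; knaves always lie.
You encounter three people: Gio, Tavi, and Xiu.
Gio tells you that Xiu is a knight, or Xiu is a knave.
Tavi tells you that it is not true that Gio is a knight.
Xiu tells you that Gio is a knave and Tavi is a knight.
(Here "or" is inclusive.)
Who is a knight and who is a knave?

Knights: Gio. Knaves: Tavi and Xiu.

Gio (knight): "Xiu is a knight, or Xiu is a knave" — true. ✓
Tavi is a knave, so "it is not true that Gio is a knight" must be false — and it is.
Xiu (knave): "Gio is a knave and Tavi is a knight" — false. ✓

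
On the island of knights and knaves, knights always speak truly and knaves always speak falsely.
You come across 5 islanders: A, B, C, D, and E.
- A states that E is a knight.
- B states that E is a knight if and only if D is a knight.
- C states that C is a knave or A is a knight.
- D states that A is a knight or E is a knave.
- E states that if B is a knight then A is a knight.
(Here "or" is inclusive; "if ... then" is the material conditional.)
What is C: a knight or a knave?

C is a knight.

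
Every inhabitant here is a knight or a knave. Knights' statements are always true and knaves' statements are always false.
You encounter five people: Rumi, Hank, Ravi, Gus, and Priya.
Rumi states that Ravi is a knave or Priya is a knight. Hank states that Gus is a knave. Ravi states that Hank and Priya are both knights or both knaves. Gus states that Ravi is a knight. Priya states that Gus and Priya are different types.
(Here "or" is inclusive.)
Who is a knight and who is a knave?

Suppose Rumi is a knave. Then Rumi's statement "Ravi is a knave or Priya is a knight" would have to be false. Checking the 16 ways to assign the others, none is consistent with every speaker.
(For instance, with Hank=knight, Ravi=knave, Gus=knave, Priya=knave, Rumi's claim "Ravi is a knave or Priya is a knight" comes out true where it would need to be false.)
So Rumi must be a knight, making "Ravi is a knave or Priya is a knight" true. Taking Rumi=knight, Hank=knight, Ravi=knave, Gus=knave, Priya=knave, each remaining statement checks out:
  Hank (knight): "Gus is a knave" — true. ✓
  Ravi (knave): "Hank and Priya are both knights or both knaves" — false. ✓
  Gus (knave): "Ravi is a knight" — false. ✓
  Priya (knave): "Gus and Priya are different types" — false. ✓
This is the unique consistent assignment.

Knights: Rumi and Hank. Knaves: Ravi, Gus, and Priya.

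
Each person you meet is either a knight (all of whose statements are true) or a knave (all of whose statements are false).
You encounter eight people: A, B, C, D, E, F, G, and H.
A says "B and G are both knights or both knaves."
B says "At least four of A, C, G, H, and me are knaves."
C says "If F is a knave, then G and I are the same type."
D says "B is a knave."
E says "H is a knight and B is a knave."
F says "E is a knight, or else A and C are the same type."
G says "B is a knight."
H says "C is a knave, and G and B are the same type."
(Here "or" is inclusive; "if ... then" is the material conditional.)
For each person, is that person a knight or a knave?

A is a knight, B is a knave, C is a knight, D is a knight, E is a knave, F is a knight, G is a knave, and H is a knave.

A is a knight, and the claim "B and G are both knights or both knaves" is indeed True.
B is a knave; "at least four of A, C, G, H, and me are knaves" is false, as required.
As a knight, C's statement "if F is a knave, then G and I are the same type" should be True; it is.
D is a knight, and the claim "B is a knave" is indeed True.
E is a knave; "H is a knight and B is a knave" is false, as required.
F is a knight, and the claim "E is a knight, or else A and C are the same type" is indeed True.
G is a knave, and the claim "B is a knight" is indeed false.
As a knave, H's statement "C is a knave, and G and B are the same type" should be false; it is.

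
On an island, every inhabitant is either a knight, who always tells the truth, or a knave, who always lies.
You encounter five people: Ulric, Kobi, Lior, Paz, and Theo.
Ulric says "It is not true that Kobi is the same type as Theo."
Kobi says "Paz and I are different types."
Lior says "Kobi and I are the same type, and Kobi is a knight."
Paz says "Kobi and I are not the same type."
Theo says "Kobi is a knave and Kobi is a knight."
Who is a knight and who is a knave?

Ulric is a knave, Kobi is a knave, Lior is a knave, Paz is a knave, and Theo is a knave.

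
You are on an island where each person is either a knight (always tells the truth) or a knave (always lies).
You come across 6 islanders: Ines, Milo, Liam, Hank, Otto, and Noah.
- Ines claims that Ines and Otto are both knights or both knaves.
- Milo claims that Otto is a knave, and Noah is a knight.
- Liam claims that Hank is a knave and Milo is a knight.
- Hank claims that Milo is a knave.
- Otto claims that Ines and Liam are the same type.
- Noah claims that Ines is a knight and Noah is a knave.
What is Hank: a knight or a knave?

Hank is a knight.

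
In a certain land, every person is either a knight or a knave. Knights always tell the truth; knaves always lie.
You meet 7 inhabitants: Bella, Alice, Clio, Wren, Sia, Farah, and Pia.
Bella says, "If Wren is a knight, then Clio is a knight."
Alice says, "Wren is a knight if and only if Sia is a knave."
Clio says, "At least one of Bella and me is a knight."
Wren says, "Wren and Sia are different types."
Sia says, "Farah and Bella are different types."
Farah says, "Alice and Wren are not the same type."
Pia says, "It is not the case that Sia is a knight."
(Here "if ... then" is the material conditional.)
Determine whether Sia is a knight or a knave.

Sia is a knave.

Consistent assignments: {Bella=knave, Alice=knight, Clio=knave, Wren=knight, Sia=knave, Farah=knave, Pia=knight}
In every consistent assignment, Sia is a knave.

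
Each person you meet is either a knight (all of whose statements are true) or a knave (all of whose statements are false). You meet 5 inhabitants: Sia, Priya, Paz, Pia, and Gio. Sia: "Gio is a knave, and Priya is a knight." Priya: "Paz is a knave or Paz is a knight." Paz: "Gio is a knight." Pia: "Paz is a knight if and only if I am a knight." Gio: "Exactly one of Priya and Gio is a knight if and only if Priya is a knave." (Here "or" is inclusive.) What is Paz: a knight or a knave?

Paz is a knight.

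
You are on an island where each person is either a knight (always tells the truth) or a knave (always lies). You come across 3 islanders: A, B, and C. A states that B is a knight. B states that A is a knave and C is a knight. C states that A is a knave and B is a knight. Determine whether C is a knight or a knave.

Consistent assignments: {A=knave, B=knave, C=knave}
In every consistent assignment, C is a knave.

C is a knave.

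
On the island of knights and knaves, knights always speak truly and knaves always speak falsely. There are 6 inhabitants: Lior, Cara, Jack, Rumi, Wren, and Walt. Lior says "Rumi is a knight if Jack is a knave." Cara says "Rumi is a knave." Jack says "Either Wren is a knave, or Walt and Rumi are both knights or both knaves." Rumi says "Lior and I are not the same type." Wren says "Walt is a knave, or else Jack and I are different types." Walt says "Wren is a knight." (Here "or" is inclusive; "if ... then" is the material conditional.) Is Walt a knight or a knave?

Consistent assignments: {Lior=knave, Cara=knight, Jack=knave, Rumi=knave, Wren=knight, Walt=knight}
In every consistent assignment, Walt is a knight.

Walt is a knight.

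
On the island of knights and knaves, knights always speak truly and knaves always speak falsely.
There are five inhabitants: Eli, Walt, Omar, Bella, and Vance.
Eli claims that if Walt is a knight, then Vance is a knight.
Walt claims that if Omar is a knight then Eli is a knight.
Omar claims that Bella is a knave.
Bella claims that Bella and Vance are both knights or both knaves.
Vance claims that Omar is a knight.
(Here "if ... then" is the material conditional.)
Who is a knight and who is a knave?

Suppose Eli is a knave. Then Eli's statement "if Walt is a knight, then Vance is a knight" would have to be false. Checking the 16 ways to assign the others, none is consistent with every speaker.
(For instance, with Walt=knight, Omar=knight, Bella=knave, Vance=knight, Eli's claim "if Walt is a knight, then Vance is a knight" comes out true where it would need to be false.)
So Eli must be a knight, making "if Walt is a knight, then Vance is a knight" true. Taking Eli=knight, Walt=knight, Omar=knight, Bella=knave, Vance=knight, each remaining statement checks out:
  Walt (knight): "if Omar is a knight then Eli is a knight" — true. ✓
  Omar (knight): "Bella is a knave" — true. ✓
  Bella (knave): "Bella and Vance are both knights or both knaves" — false. ✓
  Vance (knight): "Omar is a knight" — true. ✓
This is the unique consistent assignment.

Eli is a knight, Walt is a knight, Omar is a knight, Bella is a knave, and Vance is a knight.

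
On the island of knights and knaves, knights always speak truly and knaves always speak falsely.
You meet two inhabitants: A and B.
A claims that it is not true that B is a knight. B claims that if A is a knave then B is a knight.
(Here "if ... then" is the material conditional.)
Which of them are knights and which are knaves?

Knights: B. Knaves: A.

Since A is a knave, "it is not true that B is a knight" needs to be false, which holds.
B is a knight, so "if A is a knave then B is a knight" must be True — and it is.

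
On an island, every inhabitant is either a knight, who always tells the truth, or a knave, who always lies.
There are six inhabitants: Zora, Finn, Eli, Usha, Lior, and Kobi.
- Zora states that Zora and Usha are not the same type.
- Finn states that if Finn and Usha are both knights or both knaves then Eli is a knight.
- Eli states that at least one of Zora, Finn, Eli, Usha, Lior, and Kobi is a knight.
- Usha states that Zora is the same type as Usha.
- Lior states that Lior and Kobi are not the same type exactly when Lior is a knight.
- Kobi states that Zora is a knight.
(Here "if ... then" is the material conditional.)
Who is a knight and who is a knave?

Zora is a knight, Finn is a knight, Eli is a knight, Usha is a knave, Lior is a knave, and Kobi is a knight.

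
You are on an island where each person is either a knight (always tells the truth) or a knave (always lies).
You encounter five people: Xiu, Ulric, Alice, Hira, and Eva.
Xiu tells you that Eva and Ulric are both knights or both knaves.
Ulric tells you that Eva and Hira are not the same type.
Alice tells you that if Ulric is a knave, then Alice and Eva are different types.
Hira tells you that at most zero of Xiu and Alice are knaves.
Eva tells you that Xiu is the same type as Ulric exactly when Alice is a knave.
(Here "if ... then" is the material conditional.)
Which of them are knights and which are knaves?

Xiu is a knight, Ulric is a knave, Alice is a knave, Hira is a knave, and Eva is a knave.

Xiu is a knight, and the claim "Eva and Ulric are both knights or both knaves" is indeed True.
Ulric is a knave, so "Eva and Hira are not the same type" must be false — and it is.
Alice (knave): "if Ulric is a knave, then Alice and Eva are different types" — false. ✓
Hira is a knave, and the claim "at most zero of Xiu and Alice are knaves" is indeed false.
Eva is a knave, so "Xiu is the same type as Ulric exactly when Alice is a knave" must be false — and it is.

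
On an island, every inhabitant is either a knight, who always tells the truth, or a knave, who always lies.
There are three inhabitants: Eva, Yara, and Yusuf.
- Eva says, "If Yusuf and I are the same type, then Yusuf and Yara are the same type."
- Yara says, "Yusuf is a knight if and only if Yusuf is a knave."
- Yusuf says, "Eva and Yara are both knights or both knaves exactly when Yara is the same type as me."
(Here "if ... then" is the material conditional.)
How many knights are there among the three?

1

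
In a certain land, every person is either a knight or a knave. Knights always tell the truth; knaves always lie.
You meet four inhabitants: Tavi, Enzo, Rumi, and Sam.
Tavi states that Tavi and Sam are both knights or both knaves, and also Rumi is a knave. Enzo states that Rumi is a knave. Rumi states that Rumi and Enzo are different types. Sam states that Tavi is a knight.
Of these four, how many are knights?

1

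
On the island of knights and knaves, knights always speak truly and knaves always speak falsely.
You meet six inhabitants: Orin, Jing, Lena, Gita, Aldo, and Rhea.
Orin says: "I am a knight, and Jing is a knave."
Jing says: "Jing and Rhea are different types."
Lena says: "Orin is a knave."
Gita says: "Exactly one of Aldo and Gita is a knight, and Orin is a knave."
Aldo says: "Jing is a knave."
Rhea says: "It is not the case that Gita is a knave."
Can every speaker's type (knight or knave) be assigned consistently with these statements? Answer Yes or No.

One consistent assignment: Orin=knight, Jing=knave, Lena=knave, Gita=knave, Aldo=knight, Rhea=knave.

Yes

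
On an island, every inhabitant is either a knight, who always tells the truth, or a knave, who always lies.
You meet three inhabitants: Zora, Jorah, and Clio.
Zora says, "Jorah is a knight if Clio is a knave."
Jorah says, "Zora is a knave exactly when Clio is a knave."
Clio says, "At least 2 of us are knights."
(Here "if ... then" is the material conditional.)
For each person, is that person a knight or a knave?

Zora is a knight, Jorah is a knight, and Clio is a knight.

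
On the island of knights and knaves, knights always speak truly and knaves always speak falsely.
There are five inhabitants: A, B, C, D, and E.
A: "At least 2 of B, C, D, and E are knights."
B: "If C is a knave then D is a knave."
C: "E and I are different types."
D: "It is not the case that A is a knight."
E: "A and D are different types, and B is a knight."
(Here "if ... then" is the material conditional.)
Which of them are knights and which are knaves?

Knights: D. Knaves: A, B, C, and E.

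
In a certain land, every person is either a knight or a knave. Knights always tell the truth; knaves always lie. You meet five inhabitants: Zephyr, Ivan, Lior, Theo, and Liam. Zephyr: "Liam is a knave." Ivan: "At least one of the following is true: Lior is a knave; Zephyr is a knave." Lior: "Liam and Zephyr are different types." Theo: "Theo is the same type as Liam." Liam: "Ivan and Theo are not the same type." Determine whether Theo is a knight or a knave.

Theo is a knave.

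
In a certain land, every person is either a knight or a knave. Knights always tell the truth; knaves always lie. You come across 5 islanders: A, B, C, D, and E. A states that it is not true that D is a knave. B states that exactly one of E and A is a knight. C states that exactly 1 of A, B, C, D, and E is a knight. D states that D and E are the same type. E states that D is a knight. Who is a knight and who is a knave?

Suppose A is a knave. Then A's statement "it is not true that D is a knave" would have to be false. Checking the 16 ways to assign the others, none is consistent with every speaker.
(For instance, with B=knave, C=knave, D=knight, E=knight, A's claim "it is not true that D is a knave" comes out true where it would need to be false.)
So A must be a knight, making "it is not true that D is a knave" true. Taking A=knight, B=knave, C=knave, D=knight, E=knight, each remaining statement checks out:
  B (knave): "exactly one of E and A is a knight" — false. ✓
  C (knave): "exactly 1 of A, B, C, D, and E is a knight" — false. ✓
  D (knight): "D and E are the same type" — true. ✓
  E (knight): "D is a knight" — true. ✓
This is the unique consistent assignment.

Knights: A, D, and E. Knaves: B and C.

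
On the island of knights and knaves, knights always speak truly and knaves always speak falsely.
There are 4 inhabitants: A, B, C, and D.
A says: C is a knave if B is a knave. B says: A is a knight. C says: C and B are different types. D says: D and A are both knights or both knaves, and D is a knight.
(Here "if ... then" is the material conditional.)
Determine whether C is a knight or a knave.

C is a knight.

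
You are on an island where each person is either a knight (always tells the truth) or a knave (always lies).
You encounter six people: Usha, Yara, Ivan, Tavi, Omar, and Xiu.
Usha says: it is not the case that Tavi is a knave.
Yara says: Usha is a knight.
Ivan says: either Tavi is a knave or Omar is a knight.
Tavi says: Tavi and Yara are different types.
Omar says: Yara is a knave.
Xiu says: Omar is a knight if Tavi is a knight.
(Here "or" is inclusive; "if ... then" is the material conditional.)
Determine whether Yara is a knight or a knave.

Consistent assignments: {Usha=knave, Yara=knave, Ivan=knight, Tavi=knave, Omar=knight, Xiu=knight}
In every consistent assignment, Yara is a knave.

Yara is a knave.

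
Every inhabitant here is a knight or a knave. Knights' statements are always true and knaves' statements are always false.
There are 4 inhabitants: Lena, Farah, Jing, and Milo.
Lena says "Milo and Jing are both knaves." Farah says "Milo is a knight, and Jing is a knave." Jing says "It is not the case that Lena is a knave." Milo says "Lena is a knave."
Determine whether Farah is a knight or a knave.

Farah is a knight.

Consistent assignments: {Lena=knave, Farah=knight, Jing=knave, Milo=knight}
In every consistent assignment, Farah is a knight.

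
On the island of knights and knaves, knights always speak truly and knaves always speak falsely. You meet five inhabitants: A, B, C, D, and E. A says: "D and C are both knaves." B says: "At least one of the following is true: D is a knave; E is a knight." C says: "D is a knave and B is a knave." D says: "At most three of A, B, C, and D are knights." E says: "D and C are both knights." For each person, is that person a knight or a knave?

Knights: D. Knaves: A, B, C, and E.

Suppose A is a knight. Then A's statement "D and C are both knaves" would have to be true. Checking the 16 ways to assign the others, none is consistent with every speaker.
(For instance, with B=knave, C=knave, D=knight, E=knave, A's claim "D and C are both knaves" comes out false where it would need to be true.)
So A must be a knave, making "D and C are both knaves" false. Taking A=knave, B=knave, C=knave, D=knight, E=knave, each remaining statement checks out:
  B (knave): "at least one of the following is true: D is a knave; E is a knight" — false. ✓
  C (knave): "D is a knave and B is a knave" — false. ✓
  D (knight): "at most three of A, B, C, and D are knights" — true. ✓
  E (knave): "D and C are both knights" — false. ✓
This is the unique consistent assignment.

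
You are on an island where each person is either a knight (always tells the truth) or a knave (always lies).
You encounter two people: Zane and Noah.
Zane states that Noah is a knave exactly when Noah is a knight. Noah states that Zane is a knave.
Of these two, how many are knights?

1

The unique consistent assignment is Zane=knave, Noah=knight.
That has 1 knight.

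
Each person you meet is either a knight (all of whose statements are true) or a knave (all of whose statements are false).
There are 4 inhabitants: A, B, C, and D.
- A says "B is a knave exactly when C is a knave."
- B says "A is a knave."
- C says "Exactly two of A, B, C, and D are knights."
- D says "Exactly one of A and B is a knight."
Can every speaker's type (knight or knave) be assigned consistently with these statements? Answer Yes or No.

No

Checking all 16 assignments, each has at least one speaker whose statement's truth value contradicts their type.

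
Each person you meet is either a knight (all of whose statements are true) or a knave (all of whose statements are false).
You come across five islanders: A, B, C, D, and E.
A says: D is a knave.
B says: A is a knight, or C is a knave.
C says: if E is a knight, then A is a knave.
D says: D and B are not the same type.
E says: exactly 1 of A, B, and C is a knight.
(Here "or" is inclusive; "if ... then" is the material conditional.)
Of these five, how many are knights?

3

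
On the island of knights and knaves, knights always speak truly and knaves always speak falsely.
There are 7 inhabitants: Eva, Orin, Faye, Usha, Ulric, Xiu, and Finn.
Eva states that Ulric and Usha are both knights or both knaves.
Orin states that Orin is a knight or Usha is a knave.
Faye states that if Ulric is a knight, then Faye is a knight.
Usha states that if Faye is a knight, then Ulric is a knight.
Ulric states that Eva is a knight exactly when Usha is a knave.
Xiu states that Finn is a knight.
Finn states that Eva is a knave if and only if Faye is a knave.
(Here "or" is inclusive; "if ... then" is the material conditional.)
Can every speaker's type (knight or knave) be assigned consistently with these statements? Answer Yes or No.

No

Checking all 128 assignments, each has at least one speaker whose statement's truth value contradicts their type.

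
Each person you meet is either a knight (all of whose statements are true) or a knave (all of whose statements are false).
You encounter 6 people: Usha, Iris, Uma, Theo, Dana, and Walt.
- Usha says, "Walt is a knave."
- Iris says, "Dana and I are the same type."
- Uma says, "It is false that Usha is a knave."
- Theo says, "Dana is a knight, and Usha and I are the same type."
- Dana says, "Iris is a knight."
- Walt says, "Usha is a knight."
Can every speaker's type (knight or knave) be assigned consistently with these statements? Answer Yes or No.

Checking all 64 assignments, each has at least one speaker whose statement's truth value contradicts their type.

No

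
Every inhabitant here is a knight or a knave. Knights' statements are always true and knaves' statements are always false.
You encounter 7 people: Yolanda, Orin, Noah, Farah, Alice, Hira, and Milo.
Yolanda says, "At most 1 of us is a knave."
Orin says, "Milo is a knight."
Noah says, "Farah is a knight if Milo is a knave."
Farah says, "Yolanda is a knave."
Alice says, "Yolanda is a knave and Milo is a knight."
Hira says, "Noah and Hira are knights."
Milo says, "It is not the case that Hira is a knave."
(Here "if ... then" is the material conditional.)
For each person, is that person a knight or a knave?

Knights: Noah and Farah. Knaves: Yolanda, Orin, Alice, Hira, and Milo.

Yolanda is a knave, so "at most 1 of us is a knave" must be False — and it is.
Since Orin is a knave, "Milo is a knight" needs to be False, which holds.
As a knight, Noah's statement "Farah is a knight if Milo is a knave" should be true; it is.
Since Farah is a knight, "Yolanda is a knave" needs to be true, which holds.
Alice is a knave; "Yolanda is a knave and Milo is a knight" is False, as required.
Hira is a knave, so "Noah and Hira are knights" must be False — and it is.
Milo is a knave, and the claim "it is not the case that Hira is a knave" is indeed False.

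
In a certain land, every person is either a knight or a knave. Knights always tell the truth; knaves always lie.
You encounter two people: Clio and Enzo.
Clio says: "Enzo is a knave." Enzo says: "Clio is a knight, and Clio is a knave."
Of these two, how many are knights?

The unique consistent assignment is Clio=knight, Enzo=knave.
That has 1 knight.

1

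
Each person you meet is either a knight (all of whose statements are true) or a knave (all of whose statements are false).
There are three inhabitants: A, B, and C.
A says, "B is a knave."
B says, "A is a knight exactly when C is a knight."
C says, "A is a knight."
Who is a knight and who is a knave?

A is a knave; "B is a knave" is False, as required.
B (knight): "A is a knight exactly when C is a knight" — true. ✓
C (knave): "A is a knight" — False. ✓

A is a knave, B is a knight, and C is a knave.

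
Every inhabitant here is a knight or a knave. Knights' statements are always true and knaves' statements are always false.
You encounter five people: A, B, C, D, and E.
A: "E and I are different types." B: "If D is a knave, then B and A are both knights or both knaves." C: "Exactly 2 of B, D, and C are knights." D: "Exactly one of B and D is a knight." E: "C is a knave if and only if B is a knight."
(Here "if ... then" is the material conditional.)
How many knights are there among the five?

1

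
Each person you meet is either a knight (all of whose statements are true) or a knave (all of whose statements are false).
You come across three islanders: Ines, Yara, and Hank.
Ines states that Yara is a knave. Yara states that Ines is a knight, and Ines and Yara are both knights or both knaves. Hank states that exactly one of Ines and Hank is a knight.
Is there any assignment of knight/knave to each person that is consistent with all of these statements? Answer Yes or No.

No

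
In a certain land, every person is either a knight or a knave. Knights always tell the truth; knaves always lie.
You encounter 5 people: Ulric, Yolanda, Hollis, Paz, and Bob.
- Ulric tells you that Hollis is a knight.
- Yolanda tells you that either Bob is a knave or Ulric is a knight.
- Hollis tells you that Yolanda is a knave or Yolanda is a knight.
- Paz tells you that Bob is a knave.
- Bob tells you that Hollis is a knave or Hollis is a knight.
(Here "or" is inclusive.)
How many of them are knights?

4

The unique consistent assignment is Ulric=knight, Yolanda=knight, Hollis=knight, Paz=knave, Bob=knight.
That has 4 knights.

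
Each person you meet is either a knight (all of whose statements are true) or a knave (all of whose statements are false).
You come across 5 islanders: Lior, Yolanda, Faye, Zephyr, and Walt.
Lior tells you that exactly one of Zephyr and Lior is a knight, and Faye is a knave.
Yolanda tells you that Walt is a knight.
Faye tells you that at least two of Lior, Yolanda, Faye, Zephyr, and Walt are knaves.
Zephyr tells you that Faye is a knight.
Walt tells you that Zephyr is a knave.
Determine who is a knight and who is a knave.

Lior is a knave, Yolanda is a knave, Faye is a knight, Zephyr is a knight, and Walt is a knave.

Suppose Lior is a knight. Then Lior's statement "exactly one of Zephyr and Lior is a knight, and Faye is a knave" would have to be true. Checking the 16 ways to assign the others, none is consistent with every speaker.
(For instance, with Yolanda=knave, Faye=knight, Zephyr=knight, Walt=knave, Lior's claim "exactly one of Zephyr and Lior is a knight, and Faye is a knave" comes out false where it would need to be true.)
So Lior must be a knave, making "exactly one of Zephyr and Lior is a knight, and Faye is a knave" false. Taking Lior=knave, Yolanda=knave, Faye=knight, Zephyr=knight, Walt=knave, each remaining statement checks out:
  Yolanda (knave): "Walt is a knight" — false. ✓
  Faye (knight): "at least two of Lior, Yolanda, Faye, Zephyr, and Walt are knaves" — true. ✓
  Zephyr (knight): "Faye is a knight" — true. ✓
  Walt (knave): "Zephyr is a knave" — false. ✓
This is the unique consistent assignment.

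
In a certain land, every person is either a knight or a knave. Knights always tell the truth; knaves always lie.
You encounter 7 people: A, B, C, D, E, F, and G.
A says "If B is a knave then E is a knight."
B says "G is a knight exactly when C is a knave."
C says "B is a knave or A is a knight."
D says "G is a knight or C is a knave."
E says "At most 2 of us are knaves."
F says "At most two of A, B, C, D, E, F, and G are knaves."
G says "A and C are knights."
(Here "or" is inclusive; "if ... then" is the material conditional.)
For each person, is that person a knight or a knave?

Since A is a knight, "if B is a knave then E is a knight" needs to be true, which holds.
B is a knave; "G is a knight exactly when C is a knave" is false, as required.
C (knight): "B is a knave or A is a knight" — true. ✓
D (knight): "G is a knight or C is a knave" — true. ✓
As a knight, E's statement "at most 2 of us are knaves" should be true; it is.
F is a knight, so "at most two of A, B, C, D, E, F, and G are knaves" must be true — and it is.
G is a knight, so "A and C are knights" must be true — and it is.

A is a knight, B is a knave, C is a knight, D is a knight, E is a knight, F is a knight, and G is a knight.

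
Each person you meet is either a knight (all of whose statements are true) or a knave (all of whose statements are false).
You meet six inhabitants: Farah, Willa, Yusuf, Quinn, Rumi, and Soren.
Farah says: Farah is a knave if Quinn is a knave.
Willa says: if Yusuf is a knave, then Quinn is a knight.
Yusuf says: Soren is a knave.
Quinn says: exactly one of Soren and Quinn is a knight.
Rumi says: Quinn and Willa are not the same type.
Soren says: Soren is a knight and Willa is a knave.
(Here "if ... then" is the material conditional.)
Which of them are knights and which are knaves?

Farah is a knight, so "Farah is a knave if Quinn is a knave" must be true — and it is.
Since Willa is a knight, "if Yusuf is a knave, then Quinn is a knight" needs to be true, which holds.
Since Yusuf is a knight, "Soren is a knave" needs to be true, which holds.
Quinn is a knight, so "exactly one of Soren and Quinn is a knight" must be true — and it is.
Since Rumi is a knave, "Quinn and Willa are not the same type" needs to be false, which holds.
As a knave, Soren's statement "Soren is a knight and Willa is a knave" should be false; it is.

Farah is a knight, Willa is a knight, Yusuf is a knight, Quinn is a knight, Rumi is a knave, and Soren is a knave.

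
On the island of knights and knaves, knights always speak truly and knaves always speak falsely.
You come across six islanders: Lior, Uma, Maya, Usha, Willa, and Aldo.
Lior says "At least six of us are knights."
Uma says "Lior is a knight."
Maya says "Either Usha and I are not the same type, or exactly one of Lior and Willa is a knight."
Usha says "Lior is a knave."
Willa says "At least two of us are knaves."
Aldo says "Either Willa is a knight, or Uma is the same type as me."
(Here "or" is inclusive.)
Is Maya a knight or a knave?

Consistent assignments: {Lior=knave, Uma=knave, Maya=knight, Usha=knight, Willa=knight, Aldo=knight}
In every consistent assignment, Maya is a knight.

Maya is a knight.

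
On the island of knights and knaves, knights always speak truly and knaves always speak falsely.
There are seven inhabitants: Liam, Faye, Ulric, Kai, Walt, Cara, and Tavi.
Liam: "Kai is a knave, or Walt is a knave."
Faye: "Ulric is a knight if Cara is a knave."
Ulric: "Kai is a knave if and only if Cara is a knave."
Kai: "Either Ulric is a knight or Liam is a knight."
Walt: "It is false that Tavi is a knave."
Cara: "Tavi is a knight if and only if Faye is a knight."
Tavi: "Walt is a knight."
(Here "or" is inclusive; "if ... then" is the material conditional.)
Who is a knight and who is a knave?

As a knave, Liam's statement "Kai is a knave, or Walt is a knave" should be False; it is.
Faye (knight): "Ulric is a knight if Cara is a knave" — True. ✓
Since Ulric is a knight, "Kai is a knave if and only if Cara is a knave" needs to be True, which holds.
Kai is a knight; "either Ulric is a knight or Liam is a knight" is True, as required.
Walt is a knight, so "it is false that Tavi is a knave" must be True — and it is.
Cara is a knight, and the claim "Tavi is a knight if and only if Faye is a knight" is indeed True.
Tavi is a knight, so "Walt is a knight" must be True — and it is.

Liam is a knave, Faye is a knight, Ulric is a knight, Kai is a knight, Walt is a knight, Cara is a knight, and Tavi is a knight.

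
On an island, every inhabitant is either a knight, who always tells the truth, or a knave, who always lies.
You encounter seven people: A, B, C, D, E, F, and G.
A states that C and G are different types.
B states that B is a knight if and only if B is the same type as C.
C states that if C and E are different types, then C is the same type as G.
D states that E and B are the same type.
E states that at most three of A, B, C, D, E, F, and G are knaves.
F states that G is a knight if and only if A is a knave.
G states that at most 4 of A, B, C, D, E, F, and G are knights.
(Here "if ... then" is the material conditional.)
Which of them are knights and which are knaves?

A is a knight, B is a knight, C is a knight, D is a knight, E is a knight, F is a knight, and G is a knave.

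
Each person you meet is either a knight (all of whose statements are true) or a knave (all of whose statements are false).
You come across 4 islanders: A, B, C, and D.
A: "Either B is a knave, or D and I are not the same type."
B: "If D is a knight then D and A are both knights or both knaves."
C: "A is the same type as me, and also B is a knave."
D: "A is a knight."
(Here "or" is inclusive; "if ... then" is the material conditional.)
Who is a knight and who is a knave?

A is a knave, B is a knight, C is a knave, and D is a knave.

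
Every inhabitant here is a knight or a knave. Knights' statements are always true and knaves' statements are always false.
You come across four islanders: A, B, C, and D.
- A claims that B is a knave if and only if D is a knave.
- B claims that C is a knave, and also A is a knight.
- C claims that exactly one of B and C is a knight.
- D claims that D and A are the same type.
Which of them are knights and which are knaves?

Suppose A is a knave. Then A's statement "B is a knave if and only if D is a knave" would have to be false. Checking the 8 ways to assign the others, none is consistent with every speaker.
(For instance, with B=knave, C=knight, D=knave, A's claim "B is a knave if and only if D is a knave" comes out true where it would need to be false.)
So A must be a knight, making "B is a knave if and only if D is a knave" true. Taking A=knight, B=knave, C=knight, D=knave, each remaining statement checks out:
  B (knave): "C is a knave, and also A is a knight" — false. ✓
  C (knight): "exactly one of B and C is a knight" — true. ✓
  D (knave): "D and A are the same type" — false. ✓
This is the unique consistent assignment.

A is a knight, B is a knave, C is a knight, and D is a knave.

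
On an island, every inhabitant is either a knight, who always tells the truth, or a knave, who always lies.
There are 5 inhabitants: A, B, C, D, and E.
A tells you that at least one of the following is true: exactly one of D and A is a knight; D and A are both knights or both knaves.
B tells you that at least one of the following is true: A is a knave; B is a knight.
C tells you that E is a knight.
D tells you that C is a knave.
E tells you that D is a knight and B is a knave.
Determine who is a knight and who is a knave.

As a knight, A's statement "at least one of the following is true: exactly one of D and A is a knight; D and A are both knights or both knaves" should be true; it is.
B is a knight; "at least one of the following is true: A is a knave; B is a knight" is true, as required.
Since C is a knave, "E is a knight" needs to be False, which holds.
D (knight): "C is a knave" — true. ✓
E is a knave; "D is a knight and B is a knave" is False, as required.

A is a knight, B is a knight, C is a knave, D is a knight, and E is a knave.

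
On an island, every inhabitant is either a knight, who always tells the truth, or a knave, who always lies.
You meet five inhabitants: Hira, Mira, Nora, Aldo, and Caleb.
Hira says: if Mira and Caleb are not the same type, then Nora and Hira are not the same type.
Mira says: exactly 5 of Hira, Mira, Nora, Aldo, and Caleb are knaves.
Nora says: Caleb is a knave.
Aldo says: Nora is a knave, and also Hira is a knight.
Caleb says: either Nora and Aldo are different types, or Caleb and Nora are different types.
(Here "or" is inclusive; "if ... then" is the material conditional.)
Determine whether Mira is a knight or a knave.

Mira is a knave.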